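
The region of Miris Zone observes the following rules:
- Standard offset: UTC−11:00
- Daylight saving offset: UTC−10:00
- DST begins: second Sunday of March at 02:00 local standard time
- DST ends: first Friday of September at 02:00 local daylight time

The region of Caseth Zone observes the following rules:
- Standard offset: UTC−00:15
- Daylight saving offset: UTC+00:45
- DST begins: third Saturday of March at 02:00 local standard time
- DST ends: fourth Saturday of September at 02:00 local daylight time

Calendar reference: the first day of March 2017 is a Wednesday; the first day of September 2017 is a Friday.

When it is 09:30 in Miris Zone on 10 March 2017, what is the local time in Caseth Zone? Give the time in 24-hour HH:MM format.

1 March 2017 is a Wednesday, so the first Sunday is March 5 and the second is March 12.
1 September 2017 is a Friday, so the first Friday is September 1.
Daylight saving runs 12 March – 1 September; 10 March 2017 is outside that window, so Miris Zone is on standard time at UTC−11:00.
09:30 Miris Zone + 11h = 20:30 UTC.
1 March 2017 is a Wednesday, so the first Saturday is March 4 and the third is March 18.
1 September 2017 is a Friday, so the first Saturday is September 2 and the fourth is September 23.
At the standard offset (UTC−00:15), 20:30 UTC − 0h15m = 20:15 Caseth Zone standard time.
The standard-time date in Caseth Zone, 10 March 2017, does not fall between 18 March and 23 September, so daylight saving is not in effect and Caseth Zone is at UTC−00:15.
20:30 UTC − 0h15m = 20:15 Caseth Zone.

20:15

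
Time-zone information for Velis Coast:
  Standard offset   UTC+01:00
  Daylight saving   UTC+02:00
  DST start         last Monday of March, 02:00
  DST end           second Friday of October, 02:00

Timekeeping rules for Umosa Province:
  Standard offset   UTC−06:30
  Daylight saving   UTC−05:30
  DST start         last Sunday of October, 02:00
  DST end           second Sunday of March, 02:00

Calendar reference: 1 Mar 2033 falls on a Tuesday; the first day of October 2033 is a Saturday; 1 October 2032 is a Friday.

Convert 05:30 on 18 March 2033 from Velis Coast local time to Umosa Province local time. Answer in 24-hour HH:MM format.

22:00

1 March 2033 is a Tuesday, so Mondays fall on 7, 14, 21, 28; the last is March 28.
1 October 2033 is a Saturday, so the first Friday is October 7 and the second is October 14.
Daylight saving runs 28 March – 14 October; 18 March 2033 is outside that window, so Velis Coast is on standard time at UTC+01:00.
05:30 Velis Coast − 1h = 04:30 UTC.
1 October 2032 is a Friday, so Sundays fall on 3, 10, 17, 24, 31; the last is October 31.
1 March 2033 is a Tuesday, so the first Sunday is March 6 and the second is March 13.
At the standard offset (UTC−06:30), 04:30 UTC − 6h30m = 22:00 Umosa Province standard time (rolling into the previous day, 17 March 2033).
Daylight saving runs 31 October 2032 – 13 March 2033; the standard-time date in Umosa Province, 17 March 2033, is outside that window, so Umosa Province is on standard time at UTC−06:30.
04:30 UTC − 6h30m = 22:00 Umosa Province (rolling into the previous day, 17 March 2033).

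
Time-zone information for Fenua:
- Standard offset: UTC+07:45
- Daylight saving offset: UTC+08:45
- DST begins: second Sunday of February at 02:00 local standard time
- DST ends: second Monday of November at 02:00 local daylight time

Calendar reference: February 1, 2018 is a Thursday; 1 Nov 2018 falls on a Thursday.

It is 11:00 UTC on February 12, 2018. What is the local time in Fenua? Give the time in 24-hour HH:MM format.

19:45

1 February 2018 is a Thursday, so the first Sunday is February 4 and the second is February 11.
1 November 2018 is a Thursday, so the first Monday is November 5 and the second is November 12.
At the standard offset (UTC+07:45), 11:00 UTC + 7h45m = 18:45 Fenua standard time.
Daylight saving runs 11 February – 12 November; the standard-time date in Fenua, February 12, 2018, is inside that window, so Fenua is at UTC+08:45.
11:00 UTC + 8h45m = 19:45 local.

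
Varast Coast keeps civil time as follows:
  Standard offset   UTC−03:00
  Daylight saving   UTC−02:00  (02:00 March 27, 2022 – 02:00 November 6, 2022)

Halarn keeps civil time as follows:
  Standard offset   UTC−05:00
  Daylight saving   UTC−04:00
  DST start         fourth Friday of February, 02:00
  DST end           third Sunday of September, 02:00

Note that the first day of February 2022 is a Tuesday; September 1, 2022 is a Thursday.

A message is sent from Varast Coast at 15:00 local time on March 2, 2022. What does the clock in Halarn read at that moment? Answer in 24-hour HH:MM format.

March 2, 2022 does not fall between 27 March and 6 November, so daylight saving is not in effect and Varast Coast is at UTC−03:00.
15:00 Varast Coast + 3h = 18:00 UTC.
1 February 2022 is a Tuesday, so the first Friday is February 4 and the fourth is February 25.
1 September 2022 is a Thursday, so the first Sunday is September 4 and the third is September 18.
At the standard offset (UTC−05:00), 18:00 UTC − 5h = 13:00 Halarn standard time.
The standard-time date in Halarn, March 2, 2022, lies within the daylight-saving period (25 February – 18 September), so Halarn is on daylight time, UTC−04:00.
18:00 UTC − 4h = 14:00 Halarn.

14:00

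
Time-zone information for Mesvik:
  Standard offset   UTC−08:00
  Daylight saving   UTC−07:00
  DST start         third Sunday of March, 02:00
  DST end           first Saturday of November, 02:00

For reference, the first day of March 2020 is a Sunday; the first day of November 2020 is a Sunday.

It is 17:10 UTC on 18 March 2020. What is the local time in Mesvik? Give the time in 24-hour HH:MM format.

10:10

1 March 2020 is a Sunday, so the first Sunday is March 1 and the third is March 15.
1 November 2020 is a Sunday, so the first Saturday is November 7.
At the standard offset (UTC−08:00), 17:10 UTC − 8h = 09:10 Mesvik standard time.
The standard-time date in Mesvik, 18 March 2020, falls between 15 March and 7 November, so daylight saving is in effect and Mesvik is at UTC−07:00.
17:10 UTC − 7h = 10:10 local.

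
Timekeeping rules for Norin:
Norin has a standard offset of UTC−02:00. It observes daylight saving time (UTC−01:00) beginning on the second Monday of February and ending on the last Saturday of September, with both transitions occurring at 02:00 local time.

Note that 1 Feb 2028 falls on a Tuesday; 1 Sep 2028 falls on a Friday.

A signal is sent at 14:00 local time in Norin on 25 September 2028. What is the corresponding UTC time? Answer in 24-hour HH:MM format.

15:00

1 February 2028 is a Tuesday, so the first Monday is February 7 and the second is February 14.
1 September 2028 is a Friday, so Saturdays fall on 2, 9, 16, 23, 30; the last is September 30.
Daylight saving runs 14 February – 30 September; 25 September 2028 is inside that window, so Norin is at UTC−01:00.
14:00 local + 1h = 15:00 UTC.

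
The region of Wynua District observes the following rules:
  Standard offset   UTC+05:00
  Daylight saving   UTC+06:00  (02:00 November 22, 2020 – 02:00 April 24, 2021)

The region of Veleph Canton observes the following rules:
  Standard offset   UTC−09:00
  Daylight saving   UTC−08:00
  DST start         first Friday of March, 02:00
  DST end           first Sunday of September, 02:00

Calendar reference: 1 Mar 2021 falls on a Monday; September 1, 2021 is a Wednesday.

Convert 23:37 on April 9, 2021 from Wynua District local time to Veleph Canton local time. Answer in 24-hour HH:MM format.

Daylight saving runs 22 November 2020 – 24 April 2021; April 9, 2021 is inside that window, so Wynua District is at UTC+06:00.
23:37 Wynua District − 6h = 17:37 UTC.
1 March 2021 is a Monday, so the first Friday is March 5.
1 September 2021 is a Wednesday, so the first Sunday is September 5.
At the standard offset (UTC−09:00), 17:37 UTC − 9h = 08:37 Veleph Canton standard time.
The standard-time date in Veleph Canton, April 9, 2021, lies within the daylight-saving period (5 March – 5 September), so Veleph Canton is on daylight time, UTC−08:00.
17:37 UTC − 8h = 09:37 Veleph Canton.

09:37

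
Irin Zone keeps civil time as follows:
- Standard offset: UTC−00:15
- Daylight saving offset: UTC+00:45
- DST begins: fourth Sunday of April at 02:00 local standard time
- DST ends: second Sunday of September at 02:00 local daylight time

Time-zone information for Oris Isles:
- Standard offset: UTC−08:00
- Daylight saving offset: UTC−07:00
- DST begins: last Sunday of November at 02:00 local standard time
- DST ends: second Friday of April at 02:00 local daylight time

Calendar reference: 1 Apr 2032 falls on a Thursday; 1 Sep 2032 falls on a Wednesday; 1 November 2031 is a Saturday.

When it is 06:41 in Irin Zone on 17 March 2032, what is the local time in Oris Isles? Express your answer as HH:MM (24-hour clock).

1 April 2032 is a Thursday, so the first Sunday is April 4 and the fourth is April 25.
1 September 2032 is a Wednesday, so the first Sunday is September 5 and the second is September 12.
17 March 2032 does not fall between 25 April and 12 September, so daylight saving is not in effect and Irin Zone is at UTC−00:15.
06:41 Irin Zone + 0h15m = 06:56 UTC.
1 November 2031 is a Saturday, so Sundays fall on 2, 9, 16, 23, 30; the last is November 30.
1 April 2032 is a Thursday, so the first Friday is April 2 and the second is April 9.
At the standard offset (UTC−08:00), 06:56 UTC − 8h = 22:56 Oris Isles standard time (rolling into the previous day, 16 March 2032).
Daylight saving runs 30 November 2031 – 9 April 2032; the standard-time date in Oris Isles, 16 March 2032, is inside that window, so Oris Isles is at UTC−07:00.
06:56 UTC − 7h = 23:56 Oris Isles (rolling into the previous day, 16 March 2032).

23:56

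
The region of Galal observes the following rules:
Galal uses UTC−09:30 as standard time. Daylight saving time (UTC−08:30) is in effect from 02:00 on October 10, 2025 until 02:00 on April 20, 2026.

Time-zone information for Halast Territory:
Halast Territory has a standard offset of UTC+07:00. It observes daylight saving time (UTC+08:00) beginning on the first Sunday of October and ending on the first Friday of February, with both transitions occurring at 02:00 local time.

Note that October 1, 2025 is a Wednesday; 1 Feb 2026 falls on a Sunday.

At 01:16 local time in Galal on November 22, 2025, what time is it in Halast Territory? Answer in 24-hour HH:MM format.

17:46

November 22, 2025 falls between 10 October 2025 and 20 April 2026, so daylight saving is in effect and Galal is at UTC−08:30.
01:16 Galal + 8h30m = 09:46 UTC.
1 October 2025 is a Wednesday, so the first Sunday is October 5.
1 February 2026 is a Sunday, so the first Friday is February 6.
At the standard offset (UTC+07:00), 09:46 UTC + 7h = 16:46 Halast Territory standard time.
The standard-time date in Halast Territory, November 22, 2025, falls between 5 October 2025 and 6 February 2026, so daylight saving is in effect and Halast Territory is at UTC+08:00.
09:46 UTC + 8h = 17:46 Halast Territory.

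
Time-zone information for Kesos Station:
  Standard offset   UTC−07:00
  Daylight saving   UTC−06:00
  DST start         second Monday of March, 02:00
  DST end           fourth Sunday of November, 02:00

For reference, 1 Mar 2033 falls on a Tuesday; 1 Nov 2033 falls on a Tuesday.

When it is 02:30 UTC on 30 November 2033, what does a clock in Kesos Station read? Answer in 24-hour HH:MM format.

1 March 2033 is a Tuesday, so the first Monday is March 7 and the second is March 14.
1 November 2033 is a Tuesday, so the first Sunday is November 6 and the fourth is November 27.
At the standard offset (UTC−07:00), 02:30 UTC − 7h = 19:30 Kesos Station standard time (rolling into the previous day, 29 November 2033).
Daylight saving runs 14 March – 27 November; the standard-time date in Kesos Station, 29 November 2033, is outside that window, so Kesos Station is on standard time at UTC−07:00.
02:30 UTC − 7h = 19:30 local (rolling into the previous day, 29 November 2033).

19:30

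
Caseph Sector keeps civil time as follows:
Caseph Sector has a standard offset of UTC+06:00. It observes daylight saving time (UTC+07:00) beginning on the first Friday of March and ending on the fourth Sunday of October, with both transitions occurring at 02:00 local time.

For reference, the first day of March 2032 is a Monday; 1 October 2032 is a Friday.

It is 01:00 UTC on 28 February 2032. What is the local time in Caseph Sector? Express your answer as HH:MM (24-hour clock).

07:00

1 March 2032 is a Monday, so the first Friday is March 5.
1 October 2032 is a Friday, so the first Sunday is October 3 and the fourth is October 24.
At the standard offset (UTC+06:00), 01:00 UTC + 6h = 07:00 Caseph Sector standard time.
The standard-time date in Caseph Sector, 28 February 2032, is outside the daylight-saving period (5 March – 24 October), so Caseph Sector is on standard time, UTC+06:00.
01:00 UTC + 6h = 07:00 local.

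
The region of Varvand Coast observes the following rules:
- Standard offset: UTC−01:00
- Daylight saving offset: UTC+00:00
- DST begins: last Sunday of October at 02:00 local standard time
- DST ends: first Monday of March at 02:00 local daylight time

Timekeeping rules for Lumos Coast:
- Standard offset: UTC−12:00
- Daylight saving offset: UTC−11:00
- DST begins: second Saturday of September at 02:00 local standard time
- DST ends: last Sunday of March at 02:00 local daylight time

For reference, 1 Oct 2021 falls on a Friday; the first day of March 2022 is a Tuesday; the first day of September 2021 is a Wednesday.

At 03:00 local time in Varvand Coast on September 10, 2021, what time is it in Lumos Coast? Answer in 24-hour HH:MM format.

1 October 2021 is a Friday, so Sundays fall on 3, 10, 17, 24, 31; the last is October 31.
1 March 2022 is a Tuesday, so the first Monday is March 7.
September 10, 2021 is outside the daylight-saving period (31 October 2021 – 7 March 2022), so Varvand Coast is on standard time, UTC−01:00.
03:00 Varvand Coast + 1h = 04:00 UTC.
1 September 2021 is a Wednesday, so the first Saturday is September 4 and the second is September 11.
1 March 2022 is a Tuesday, so Sundays fall on 6, 13, 20, 27; the last is March 27.
At the standard offset (UTC−12:00), 04:00 UTC − 12h = 16:00 Lumos Coast standard time (rolling into the previous day, 9 September 2021).
Daylight saving runs 11 September 2021 – 27 March 2022; the standard-time date in Lumos Coast, September 9, 2021, is outside that window, so Lumos Coast is on standard time at UTC−12:00.
04:00 UTC − 12h = 16:00 Lumos Coast (rolling into the previous day, 9 September 2021).

16:00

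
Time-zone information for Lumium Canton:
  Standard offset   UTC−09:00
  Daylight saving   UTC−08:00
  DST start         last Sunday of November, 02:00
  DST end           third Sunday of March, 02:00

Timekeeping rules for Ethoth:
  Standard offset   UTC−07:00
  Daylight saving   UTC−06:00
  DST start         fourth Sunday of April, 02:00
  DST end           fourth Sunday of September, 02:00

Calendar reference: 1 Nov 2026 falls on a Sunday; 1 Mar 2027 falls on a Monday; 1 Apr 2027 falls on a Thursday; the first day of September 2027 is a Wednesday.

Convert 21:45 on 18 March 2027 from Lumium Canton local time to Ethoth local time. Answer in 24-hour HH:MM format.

22:45

1 November 2026 is a Sunday, so Sundays fall on 1, 8, 15, 22, 29; the last is November 29.
1 March 2027 is a Monday, so the first Sunday is March 7 and the third is March 21.
Daylight saving runs 29 November 2026 – 21 March 2027; 18 March 2027 is inside that window, so Lumium Canton is at UTC−08:00.
21:45 Lumium Canton + 8h = 05:45 UTC (rolling into the next day, 19 March 2027).
1 April 2027 is a Thursday, so the first Sunday is April 4 and the fourth is April 25.
1 September 2027 is a Wednesday, so the first Sunday is September 5 and the fourth is September 26.
At the standard offset (UTC−07:00), 05:45 UTC − 7h = 22:45 Ethoth standard time (rolling into the previous day, 18 March 2027).
The standard-time date in Ethoth, 18 March 2027, is outside the daylight-saving period (25 April – 26 September), so Ethoth is on standard time, UTC−07:00.
05:45 UTC − 7h = 22:45 Ethoth (rolling into the previous day, 18 March 2027).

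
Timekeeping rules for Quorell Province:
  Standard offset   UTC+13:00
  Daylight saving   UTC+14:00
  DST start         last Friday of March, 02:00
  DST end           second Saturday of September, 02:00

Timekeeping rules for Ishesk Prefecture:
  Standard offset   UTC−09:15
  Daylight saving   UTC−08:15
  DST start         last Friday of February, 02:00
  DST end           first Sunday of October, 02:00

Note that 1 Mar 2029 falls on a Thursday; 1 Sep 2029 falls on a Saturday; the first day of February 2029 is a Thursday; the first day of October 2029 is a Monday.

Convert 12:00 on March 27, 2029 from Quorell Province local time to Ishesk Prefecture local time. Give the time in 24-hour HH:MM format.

1 March 2029 is a Thursday, so Fridays fall on 2, 9, 16, 23, 30; the last is March 30.
1 September 2029 is a Saturday, so the first Saturday is September 1 and the second is September 8.
Daylight saving runs 30 March – 8 September; March 27, 2029 is outside that window, so Quorell Province is on standard time at UTC+13:00.
12:00 Quorell Province − 13h = 23:00 UTC (rolling into the previous day, 26 March 2029).
1 February 2029 is a Thursday, so Fridays fall on 2, 9, 16, 23; the last is February 23.
1 October 2029 is a Monday, so the first Sunday is October 7.
At the standard offset (UTC−09:15), 23:00 UTC − 9h15m = 13:45 Ishesk Prefecture standard time.
Daylight saving runs 23 February – 7 October; the standard-time date in Ishesk Prefecture, March 26, 2029, is inside that window, so Ishesk Prefecture is at UTC−08:15.
23:00 UTC − 8h15m = 14:45 Ishesk Prefecture.

14:45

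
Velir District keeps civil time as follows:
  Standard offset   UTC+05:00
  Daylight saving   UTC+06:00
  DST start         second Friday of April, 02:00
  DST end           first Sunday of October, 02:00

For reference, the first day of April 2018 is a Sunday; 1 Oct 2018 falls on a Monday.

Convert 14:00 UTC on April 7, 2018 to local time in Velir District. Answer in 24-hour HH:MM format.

1 April 2018 is a Sunday, so the first Friday is April 6 and the second is April 13.
1 October 2018 is a Monday, so the first Sunday is October 7.
At the standard offset (UTC+05:00), 14:00 UTC + 5h = 19:00 Velir District standard time.
Daylight saving runs 13 April – 7 October; the standard-time date in Velir District, April 7, 2018, is outside that window, so Velir District is on standard time at UTC+05:00.
14:00 UTC + 5h = 19:00 local.

19:00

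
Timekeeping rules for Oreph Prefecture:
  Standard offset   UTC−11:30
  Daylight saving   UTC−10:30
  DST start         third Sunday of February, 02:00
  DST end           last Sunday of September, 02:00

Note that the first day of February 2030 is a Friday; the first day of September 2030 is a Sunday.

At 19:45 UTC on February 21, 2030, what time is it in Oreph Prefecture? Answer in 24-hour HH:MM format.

1 February 2030 is a Friday, so the first Sunday is February 3 and the third is February 17.
1 September 2030 is a Sunday, so Sundays fall on 1, 8, 15, 22, 29; the last is September 29.
At the standard offset (UTC−11:30), 19:45 UTC − 11h30m = 08:15 Oreph Prefecture standard time.
The standard-time date in Oreph Prefecture, February 21, 2030, falls between 17 February and 29 September, so daylight saving is in effect and Oreph Prefecture is at UTC−10:30.
19:45 UTC − 10h30m = 09:15 local.

09:15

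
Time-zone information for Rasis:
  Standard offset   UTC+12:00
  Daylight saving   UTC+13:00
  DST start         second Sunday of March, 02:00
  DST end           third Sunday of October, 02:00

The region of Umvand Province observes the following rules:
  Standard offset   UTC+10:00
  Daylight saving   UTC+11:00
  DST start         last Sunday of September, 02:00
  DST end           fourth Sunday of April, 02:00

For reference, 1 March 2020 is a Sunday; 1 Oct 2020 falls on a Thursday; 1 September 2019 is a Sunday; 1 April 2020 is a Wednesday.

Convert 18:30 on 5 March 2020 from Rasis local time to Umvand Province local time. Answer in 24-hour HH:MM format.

1 March 2020 is a Sunday, so the first Sunday is March 1 and the second is March 8.
1 October 2020 is a Thursday, so the first Sunday is October 4 and the third is October 18.
5 March 2020 does not fall between 8 March and 18 October, so daylight saving is not in effect and Rasis is at UTC+12:00.
18:30 Rasis − 12h = 06:30 UTC.
1 September 2019 is a Sunday, so Sundays fall on 1, 8, 15, 22, 29; the last is September 29.
1 April 2020 is a Wednesday, so the first Sunday is April 5 and the fourth is April 26.
At the standard offset (UTC+10:00), 06:30 UTC + 10h = 16:30 Umvand Province standard time.
Daylight saving runs 29 September 2019 – 26 April 2020; the standard-time date in Umvand Province, 5 March 2020, is inside that window, so Umvand Province is at UTC+11:00.
06:30 UTC + 11h = 17:30 Umvand Province.

17:30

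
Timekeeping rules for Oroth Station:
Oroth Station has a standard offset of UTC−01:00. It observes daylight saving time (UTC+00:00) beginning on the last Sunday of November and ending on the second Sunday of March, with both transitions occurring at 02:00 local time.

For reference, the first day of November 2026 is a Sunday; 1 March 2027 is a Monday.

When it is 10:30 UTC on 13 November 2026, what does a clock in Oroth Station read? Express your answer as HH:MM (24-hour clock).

1 November 2026 is a Sunday, so Sundays fall on 1, 8, 15, 22, 29; the last is November 29.
1 March 2027 is a Monday, so the first Sunday is March 7 and the second is March 14.
At the standard offset (UTC−01:00), 10:30 UTC − 1h = 09:30 Oroth Station standard time.
The standard-time date in Oroth Station, 13 November 2026, is outside the daylight-saving period (29 November 2026 – 14 March 2027), so Oroth Station is on standard time, UTC−01:00.
10:30 UTC − 1h = 09:30 local.

09:30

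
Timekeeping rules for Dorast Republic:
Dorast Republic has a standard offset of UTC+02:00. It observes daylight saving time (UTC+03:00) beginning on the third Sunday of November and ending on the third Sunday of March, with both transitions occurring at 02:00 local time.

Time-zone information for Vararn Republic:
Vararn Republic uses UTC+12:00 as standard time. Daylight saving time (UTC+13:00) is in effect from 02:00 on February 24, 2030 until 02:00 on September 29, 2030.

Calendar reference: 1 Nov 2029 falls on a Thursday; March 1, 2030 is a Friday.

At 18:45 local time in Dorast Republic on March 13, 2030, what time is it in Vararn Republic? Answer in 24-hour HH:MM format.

04:45

1 November 2029 is a Thursday, so the first Sunday is November 4 and the third is November 18.
1 March 2030 is a Friday, so the first Sunday is March 3 and the third is March 17.
Daylight saving runs 18 November 2029 – 17 March 2030; March 13, 2030 is inside that window, so Dorast Republic is at UTC+03:00.
18:45 Dorast Republic − 3h = 15:45 UTC.
At the standard offset (UTC+12:00), 15:45 UTC + 12h = 03:45 Vararn Republic standard time (rolling into the next day, 14 March 2030).
The standard-time date in Vararn Republic, March 14, 2030, falls between 24 February and 29 September, so daylight saving is in effect and Vararn Republic is at UTC+13:00.
15:45 UTC + 13h = 04:45 Vararn Republic (rolling into the next day, 14 March 2030).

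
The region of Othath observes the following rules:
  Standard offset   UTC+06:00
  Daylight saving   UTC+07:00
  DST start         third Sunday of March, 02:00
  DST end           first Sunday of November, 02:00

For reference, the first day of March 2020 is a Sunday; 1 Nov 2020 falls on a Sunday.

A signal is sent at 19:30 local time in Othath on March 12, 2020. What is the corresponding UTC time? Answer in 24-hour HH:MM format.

13:30

1 March 2020 is a Sunday, so the first Sunday is March 1 and the third is March 15.
1 November 2020 is a Sunday, so the first Sunday is November 1.
March 12, 2020 does not fall between 15 March and 1 November, so daylight saving is not in effect and Othath is at UTC+06:00.
19:30 local − 6h = 13:30 UTC.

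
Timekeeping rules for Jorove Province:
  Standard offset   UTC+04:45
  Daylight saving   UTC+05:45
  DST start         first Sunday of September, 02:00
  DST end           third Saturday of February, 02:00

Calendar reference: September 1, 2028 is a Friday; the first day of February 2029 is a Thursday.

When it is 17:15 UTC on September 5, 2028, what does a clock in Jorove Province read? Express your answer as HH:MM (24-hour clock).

1 September 2028 is a Friday, so the first Sunday is September 3.
1 February 2029 is a Thursday, so the first Saturday is February 3 and the third is February 17.
At the standard offset (UTC+04:45), 17:15 UTC + 4h45m = 22:00 Jorove Province standard time.
The standard-time date in Jorove Province, September 5, 2028, lies within the daylight-saving period (3 September 2028 – 17 February 2029), so Jorove Province is on daylight time, UTC+05:45.
17:15 UTC + 5h45m = 23:00 local.

23:00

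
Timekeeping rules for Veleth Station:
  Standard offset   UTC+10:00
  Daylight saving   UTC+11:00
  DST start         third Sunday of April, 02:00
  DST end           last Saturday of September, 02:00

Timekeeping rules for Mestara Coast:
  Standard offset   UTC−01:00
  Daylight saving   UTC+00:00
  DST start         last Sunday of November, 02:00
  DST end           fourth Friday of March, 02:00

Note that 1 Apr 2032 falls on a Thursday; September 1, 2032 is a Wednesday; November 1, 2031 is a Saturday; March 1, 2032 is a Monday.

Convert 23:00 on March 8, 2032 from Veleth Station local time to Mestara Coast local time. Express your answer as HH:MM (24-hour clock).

13:00

1 April 2032 is a Thursday, so the first Sunday is April 4 and the third is April 18.
1 September 2032 is a Wednesday, so Saturdays fall on 4, 11, 18, 25; the last is September 25.
Daylight saving runs 18 April – 25 September; March 8, 2032 is outside that window, so Veleth Station is on standard time at UTC+10:00.
23:00 Veleth Station − 10h = 13:00 UTC.
1 November 2031 is a Saturday, so Sundays fall on 2, 9, 16, 23, 30; the last is November 30.
1 March 2032 is a Monday, so the first Friday is March 5 and the fourth is March 26.
At the standard offset (UTC−01:00), 13:00 UTC − 1h = 12:00 Mestara Coast standard time.
Daylight saving runs 30 November 2031 – 26 March 2032; the standard-time date in Mestara Coast, March 8, 2032, is inside that window, so Mestara Coast is at UTC+00:00.
13:00 UTC + 0h = 13:00 Mestara Coast.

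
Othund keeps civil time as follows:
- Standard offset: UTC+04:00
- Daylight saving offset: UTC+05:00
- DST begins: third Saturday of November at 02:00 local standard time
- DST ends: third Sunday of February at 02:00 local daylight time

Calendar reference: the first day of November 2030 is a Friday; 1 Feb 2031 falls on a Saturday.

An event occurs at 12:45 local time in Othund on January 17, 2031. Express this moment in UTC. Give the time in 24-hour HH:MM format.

07:45

1 November 2030 is a Friday, so the first Saturday is November 2 and the third is November 16.
1 February 2031 is a Saturday, so the first Sunday is February 2 and the third is February 16.
January 17, 2031 lies within the daylight-saving period (16 November 2030 – 16 February 2031), so Othund is on daylight time, UTC+05:00.
12:45 local − 5h = 07:45 UTC.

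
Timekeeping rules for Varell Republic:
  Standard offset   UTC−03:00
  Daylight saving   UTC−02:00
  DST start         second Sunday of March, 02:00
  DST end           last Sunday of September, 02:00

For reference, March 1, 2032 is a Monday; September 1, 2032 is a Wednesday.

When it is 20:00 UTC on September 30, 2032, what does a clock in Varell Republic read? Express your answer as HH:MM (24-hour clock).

17:00

1 March 2032 is a Monday, so the first Sunday is March 7 and the second is March 14.
1 September 2032 is a Wednesday, so Sundays fall on 5, 12, 19, 26; the last is September 26.
At the standard offset (UTC−03:00), 20:00 UTC − 3h = 17:00 Varell Republic standard time.
The standard-time date in Varell Republic, September 30, 2032, does not fall between 14 March and 26 September, so daylight saving is not in effect and Varell Republic is at UTC−03:00.
20:00 UTC − 3h = 17:00 local.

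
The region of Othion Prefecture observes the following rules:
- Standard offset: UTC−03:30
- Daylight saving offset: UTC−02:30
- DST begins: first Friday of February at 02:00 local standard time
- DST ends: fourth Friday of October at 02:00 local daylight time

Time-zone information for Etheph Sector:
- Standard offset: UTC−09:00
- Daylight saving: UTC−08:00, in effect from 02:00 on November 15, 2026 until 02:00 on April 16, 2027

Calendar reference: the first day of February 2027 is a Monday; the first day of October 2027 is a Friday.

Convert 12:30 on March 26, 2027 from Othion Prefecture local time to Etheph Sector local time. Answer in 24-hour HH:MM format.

07:00

1 February 2027 is a Monday, so the first Friday is February 5.
1 October 2027 is a Friday, so the first Friday is October 1 and the fourth is October 22.
March 26, 2027 lies within the daylight-saving period (5 February – 22 October), so Othion Prefecture is on daylight time, UTC−02:30.
12:30 Othion Prefecture + 2h30m = 15:00 UTC.
At the standard offset (UTC−09:00), 15:00 UTC − 9h = 06:00 Etheph Sector standard time.
The standard-time date in Etheph Sector, March 26, 2027, falls between 15 November 2026 and 16 April 2027, so daylight saving is in effect and Etheph Sector is at UTC−08:00.
15:00 UTC − 8h = 07:00 Etheph Sector.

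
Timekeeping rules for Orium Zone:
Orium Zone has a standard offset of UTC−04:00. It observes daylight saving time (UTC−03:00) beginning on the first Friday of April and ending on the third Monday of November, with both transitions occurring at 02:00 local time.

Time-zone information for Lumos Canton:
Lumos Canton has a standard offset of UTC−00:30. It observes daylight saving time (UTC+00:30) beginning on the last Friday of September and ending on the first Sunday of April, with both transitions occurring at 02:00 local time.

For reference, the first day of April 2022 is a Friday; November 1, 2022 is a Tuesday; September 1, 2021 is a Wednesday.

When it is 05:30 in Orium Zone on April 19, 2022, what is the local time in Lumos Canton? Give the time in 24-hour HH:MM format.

08:00

1 April 2022 is a Friday, so the first Friday is April 1.
1 November 2022 is a Tuesday, so the first Monday is November 7 and the third is November 21.
Daylight saving runs 1 April – 21 November; April 19, 2022 is inside that window, so Orium Zone is at UTC−03:00.
05:30 Orium Zone + 3h = 08:30 UTC.
1 September 2021 is a Wednesday, so Fridays fall on 3, 10, 17, 24; the last is September 24.
1 April 2022 is a Friday, so the first Sunday is April 3.
At the standard offset (UTC−00:30), 08:30 UTC − 0h30m = 08:00 Lumos Canton standard time.
The standard-time date in Lumos Canton, April 19, 2022, does not fall between 24 September 2021 and 3 April 2022, so daylight saving is not in effect and Lumos Canton is at UTC−00:30.
08:30 UTC − 0h30m = 08:00 Lumos Canton.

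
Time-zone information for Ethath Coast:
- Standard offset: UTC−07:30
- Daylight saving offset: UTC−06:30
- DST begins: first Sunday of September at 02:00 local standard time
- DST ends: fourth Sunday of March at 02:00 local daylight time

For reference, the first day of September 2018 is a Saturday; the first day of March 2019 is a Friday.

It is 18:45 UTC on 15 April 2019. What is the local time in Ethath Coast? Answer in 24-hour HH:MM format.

1 September 2018 is a Saturday, so the first Sunday is September 2.
1 March 2019 is a Friday, so the first Sunday is March 3 and the fourth is March 24.
At the standard offset (UTC−07:30), 18:45 UTC − 7h30m = 11:15 Ethath Coast standard time.
The standard-time date in Ethath Coast, 15 April 2019, does not fall between 2 September 2018 and 24 March 2019, so daylight saving is not in effect and Ethath Coast is at UTC−07:30.
18:45 UTC − 7h30m = 11:15 local.

11:15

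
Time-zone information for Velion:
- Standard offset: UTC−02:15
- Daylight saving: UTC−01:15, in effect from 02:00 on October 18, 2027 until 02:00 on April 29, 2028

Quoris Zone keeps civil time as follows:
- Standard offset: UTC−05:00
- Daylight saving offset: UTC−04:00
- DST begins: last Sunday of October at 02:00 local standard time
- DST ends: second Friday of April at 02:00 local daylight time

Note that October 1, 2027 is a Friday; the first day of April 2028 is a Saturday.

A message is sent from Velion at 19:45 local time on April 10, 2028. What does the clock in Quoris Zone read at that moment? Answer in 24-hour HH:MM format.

17:00

Daylight saving runs 18 October 2027 – 29 April 2028; April 10, 2028 is inside that window, so Velion is at UTC−01:15.
19:45 Velion + 1h15m = 21:00 UTC.
1 October 2027 is a Friday, so Sundays fall on 3, 10, 17, 24, 31; the last is October 31.
1 April 2028 is a Saturday, so the first Friday is April 7 and the second is April 14.
At the standard offset (UTC−05:00), 21:00 UTC − 5h = 16:00 Quoris Zone standard time.
Daylight saving runs 31 October 2027 – 14 April 2028; the standard-time date in Quoris Zone, April 10, 2028, is inside that window, so Quoris Zone is at UTC−04:00.
21:00 UTC − 4h = 17:00 Quoris Zone.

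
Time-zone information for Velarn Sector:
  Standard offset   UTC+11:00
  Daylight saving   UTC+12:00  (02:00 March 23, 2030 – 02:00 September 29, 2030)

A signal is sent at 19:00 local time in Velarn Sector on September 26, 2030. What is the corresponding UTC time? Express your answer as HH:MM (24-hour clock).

07:00

Daylight saving runs 23 March – 29 September; September 26, 2030 is inside that window, so Velarn Sector is at UTC+12:00.
19:00 local − 12h = 07:00 UTC.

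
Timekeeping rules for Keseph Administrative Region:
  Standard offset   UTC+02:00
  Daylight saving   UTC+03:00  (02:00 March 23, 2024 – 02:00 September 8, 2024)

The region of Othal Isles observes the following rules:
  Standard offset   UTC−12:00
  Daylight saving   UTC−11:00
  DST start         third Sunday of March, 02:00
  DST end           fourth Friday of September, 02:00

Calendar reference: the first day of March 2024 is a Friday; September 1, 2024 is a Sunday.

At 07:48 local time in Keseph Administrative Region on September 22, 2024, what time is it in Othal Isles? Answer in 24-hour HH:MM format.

18:48

September 22, 2024 is outside the daylight-saving period (23 March – 8 September), so Keseph Administrative Region is on standard time, UTC+02:00.
07:48 Keseph Administrative Region − 2h = 05:48 UTC.
1 March 2024 is a Friday, so the first Sunday is March 3 and the third is March 17.
1 September 2024 is a Sunday, so the first Friday is September 6 and the fourth is September 27.
At the standard offset (UTC−12:00), 05:48 UTC − 12h = 17:48 Othal Isles standard time (rolling into the previous day, 21 September 2024).
The standard-time date in Othal Isles, September 21, 2024, falls between 17 March and 27 September, so daylight saving is in effect and Othal Isles is at UTC−11:00.
05:48 UTC − 11h = 18:48 Othal Isles (rolling into the previous day, 21 September 2024).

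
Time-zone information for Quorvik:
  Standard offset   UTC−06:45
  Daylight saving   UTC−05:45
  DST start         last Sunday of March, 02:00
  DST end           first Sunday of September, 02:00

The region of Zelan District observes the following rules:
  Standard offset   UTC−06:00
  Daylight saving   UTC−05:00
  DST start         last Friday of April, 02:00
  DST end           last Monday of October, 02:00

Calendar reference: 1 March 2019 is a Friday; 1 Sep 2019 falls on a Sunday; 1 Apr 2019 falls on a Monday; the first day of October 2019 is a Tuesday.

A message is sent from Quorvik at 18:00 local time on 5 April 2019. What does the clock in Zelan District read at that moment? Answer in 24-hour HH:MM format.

17:45

1 March 2019 is a Friday, so Sundays fall on 3, 10, 17, 24, 31; the last is March 31.
1 September 2019 is a Sunday, so the first Sunday is September 1.
Daylight saving runs 31 March – 1 September; 5 April 2019 is inside that window, so Quorvik is at UTC−05:45.
18:00 Quorvik + 5h45m = 23:45 UTC.
1 April 2019 is a Monday, so Fridays fall on 5, 12, 19, 26; the last is April 26.
1 October 2019 is a Tuesday, so Mondays fall on 7, 14, 21, 28; the last is October 28.
At the standard offset (UTC−06:00), 23:45 UTC − 6h = 17:45 Zelan District standard time.
The standard-time date in Zelan District, 5 April 2019, does not fall between 26 April and 28 October, so daylight saving is not in effect and Zelan District is at UTC−06:00.
23:45 UTC − 6h = 17:45 Zelan District.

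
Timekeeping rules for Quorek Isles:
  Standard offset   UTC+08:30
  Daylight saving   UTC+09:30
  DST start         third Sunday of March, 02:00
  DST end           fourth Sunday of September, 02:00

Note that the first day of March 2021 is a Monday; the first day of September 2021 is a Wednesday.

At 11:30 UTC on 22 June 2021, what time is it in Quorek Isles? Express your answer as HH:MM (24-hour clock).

1 March 2021 is a Monday, so the first Sunday is March 7 and the third is March 21.
1 September 2021 is a Wednesday, so the first Sunday is September 5 and the fourth is September 26.
At the standard offset (UTC+08:30), 11:30 UTC + 8h30m = 20:00 Quorek Isles standard time.
The standard-time date in Quorek Isles, 22 June 2021, falls between 21 March and 26 September, so daylight saving is in effect and Quorek Isles is at UTC+09:30.
11:30 UTC + 9h30m = 21:00 local.

21:00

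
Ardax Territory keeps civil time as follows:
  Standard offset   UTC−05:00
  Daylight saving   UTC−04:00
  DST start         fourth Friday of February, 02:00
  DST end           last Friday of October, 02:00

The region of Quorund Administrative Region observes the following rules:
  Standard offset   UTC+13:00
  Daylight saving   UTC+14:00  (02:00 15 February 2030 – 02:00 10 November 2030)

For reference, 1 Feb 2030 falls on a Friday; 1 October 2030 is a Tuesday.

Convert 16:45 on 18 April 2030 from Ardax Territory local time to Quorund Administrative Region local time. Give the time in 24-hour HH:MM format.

10:45

1 February 2030 is a Friday, so the first Friday is February 1 and the fourth is February 22.
1 October 2030 is a Tuesday, so Fridays fall on 4, 11, 18, 25; the last is October 25.
18 April 2030 lies within the daylight-saving period (22 February – 25 October), so Ardax Territory is on daylight time, UTC−04:00.
16:45 Ardax Territory + 4h = 20:45 UTC.
At the standard offset (UTC+13:00), 20:45 UTC + 13h = 09:45 Quorund Administrative Region standard time (rolling into the next day, 19 April 2030).
Daylight saving runs 15 February – 10 November; the standard-time date in Quorund Administrative Region, 19 April 2030, is inside that window, so Quorund Administrative Region is at UTC+14:00.
20:45 UTC + 14h = 10:45 Quorund Administrative Region (rolling into the next day, 19 April 2030).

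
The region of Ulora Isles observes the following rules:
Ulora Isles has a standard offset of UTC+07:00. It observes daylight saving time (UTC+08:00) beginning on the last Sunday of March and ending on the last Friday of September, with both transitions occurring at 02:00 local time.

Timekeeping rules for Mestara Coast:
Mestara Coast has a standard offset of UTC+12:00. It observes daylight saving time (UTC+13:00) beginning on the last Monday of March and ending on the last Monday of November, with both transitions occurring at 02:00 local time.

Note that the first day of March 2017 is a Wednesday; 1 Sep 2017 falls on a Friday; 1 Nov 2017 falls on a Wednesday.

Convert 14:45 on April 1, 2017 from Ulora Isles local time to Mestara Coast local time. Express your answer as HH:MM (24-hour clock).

1 March 2017 is a Wednesday, so Sundays fall on 5, 12, 19, 26; the last is March 26.
1 September 2017 is a Friday, so Fridays fall on 1, 8, 15, 22, 29; the last is September 29.
April 1, 2017 falls between 26 March and 29 September, so daylight saving is in effect and Ulora Isles is at UTC+08:00.
14:45 Ulora Isles − 8h = 06:45 UTC.
1 March 2017 is a Wednesday, so Mondays fall on 6, 13, 20, 27; the last is March 27.
1 November 2017 is a Wednesday, so Mondays fall on 6, 13, 20, 27; the last is November 27.
At the standard offset (UTC+12:00), 06:45 UTC + 12h = 18:45 Mestara Coast standard time.
The standard-time date in Mestara Coast, April 1, 2017, falls between 27 March and 27 November, so daylight saving is in effect and Mestara Coast is at UTC+13:00.
06:45 UTC + 13h = 19:45 Mestara Coast.

19:45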